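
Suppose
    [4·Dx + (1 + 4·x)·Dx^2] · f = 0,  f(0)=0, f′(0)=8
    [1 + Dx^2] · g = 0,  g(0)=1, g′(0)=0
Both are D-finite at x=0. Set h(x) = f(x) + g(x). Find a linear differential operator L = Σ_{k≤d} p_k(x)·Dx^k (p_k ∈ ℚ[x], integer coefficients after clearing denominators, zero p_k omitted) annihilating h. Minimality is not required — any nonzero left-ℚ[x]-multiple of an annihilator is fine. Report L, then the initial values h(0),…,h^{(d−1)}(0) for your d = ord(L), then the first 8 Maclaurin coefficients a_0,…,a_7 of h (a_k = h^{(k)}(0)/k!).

L = (388 + 32·x + 64·x^2)·Dx + (33 + 140·x + 48·x^2 + 64·x^3)·Dx^2 + (388 + 32·x + 64·x^2)·Dx^3 + (33 + 140·x + 48·x^2 + 64·x^3)·Dx^4  (order 4).
h: a_k = 1, 8, -33/2, 128/3, -3071/24, 2048/5, -983041/720, 32768/7, …
ICs: h(0) = 1, h′(0) = 8, h′′(0) = -33, h′′′(0) = 256.

f: a_k = 0, 8, -16, 128/3, -128, 2048/5, -4096/3, 32768/7, …
g: a_k = 1, 0, -1/2, 0, 1/24, 0, -1/720, 0, …
L₀ := lclm(L_f,L_g); ord L₀ ≤ 2+2.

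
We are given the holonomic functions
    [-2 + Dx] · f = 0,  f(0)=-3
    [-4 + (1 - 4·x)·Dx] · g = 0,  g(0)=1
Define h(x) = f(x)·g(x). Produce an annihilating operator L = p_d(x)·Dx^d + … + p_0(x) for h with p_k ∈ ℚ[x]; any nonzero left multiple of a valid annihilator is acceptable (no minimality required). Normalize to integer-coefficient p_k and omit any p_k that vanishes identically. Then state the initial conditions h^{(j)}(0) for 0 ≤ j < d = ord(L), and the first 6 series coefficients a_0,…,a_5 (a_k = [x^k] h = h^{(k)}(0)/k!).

f: a_k = -3, -6, -6, -4, -2, -4/5, …
g: a_k = 1, 4, 16, 64, 256, 1024, …
Product ⇒ symmetric product L₀, ord ≤ 1.
L = (6 - 8·x) + (-1 + 4·x)·Dx  (order 1).
h: a_k = -3, -18, -78, -316, -1266, -25324/5, …
ICs: h(0) = -3.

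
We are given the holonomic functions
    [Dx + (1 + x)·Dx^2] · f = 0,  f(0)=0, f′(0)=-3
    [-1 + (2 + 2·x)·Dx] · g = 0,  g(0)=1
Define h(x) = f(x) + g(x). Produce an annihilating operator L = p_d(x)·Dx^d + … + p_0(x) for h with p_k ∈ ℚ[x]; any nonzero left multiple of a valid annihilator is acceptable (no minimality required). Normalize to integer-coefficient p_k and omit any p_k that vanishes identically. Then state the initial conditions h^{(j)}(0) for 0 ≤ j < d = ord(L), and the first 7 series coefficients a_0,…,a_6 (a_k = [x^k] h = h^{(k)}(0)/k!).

L = Dx + (5 + 5·x)·Dx^2 + (2 + 4·x + 2·x^2)·Dx^3  (order 3).
h: a_k = 1, -5/2, 11/8, -15/16, 91/128, -733/1280, 491/1024, …
ICs: h(0) = 1, h′(0) = -5/2, h′′(0) = 11/4.

f: a_k = 0, -3, 3/2, -1, 3/4, -3/5, 1/2, …
g: a_k = 1, 1/2, -1/8, 1/16, -5/128, 7/256, -21/1024, …
Sum ⇒ L₀ = lclm(L_f,L_g) in ℚ(x)⟨Dx⟩.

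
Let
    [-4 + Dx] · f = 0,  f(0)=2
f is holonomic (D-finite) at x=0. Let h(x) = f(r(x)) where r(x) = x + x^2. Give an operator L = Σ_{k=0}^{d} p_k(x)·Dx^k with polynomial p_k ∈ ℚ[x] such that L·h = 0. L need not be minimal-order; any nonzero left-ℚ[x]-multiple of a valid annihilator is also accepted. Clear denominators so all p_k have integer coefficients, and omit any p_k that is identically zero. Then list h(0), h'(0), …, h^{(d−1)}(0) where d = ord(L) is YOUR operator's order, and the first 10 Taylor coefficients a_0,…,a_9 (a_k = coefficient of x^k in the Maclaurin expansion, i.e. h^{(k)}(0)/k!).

f: a_k = 2, 8, 16, 64/3, 64/3, 256/15, 512/45, 2048/315, 1024/315, 4096/2835, …
Change of var in L_f (x↦r) gives L₀.
L = (-4 - 8·x) + Dx  (order 1).
h: a_k = 2, 8, 24, 160/3, 304/3, 832/5, 11072/45, 104192/315, 2880/7, 1351936/2835, …
ICs: h(0) = 2.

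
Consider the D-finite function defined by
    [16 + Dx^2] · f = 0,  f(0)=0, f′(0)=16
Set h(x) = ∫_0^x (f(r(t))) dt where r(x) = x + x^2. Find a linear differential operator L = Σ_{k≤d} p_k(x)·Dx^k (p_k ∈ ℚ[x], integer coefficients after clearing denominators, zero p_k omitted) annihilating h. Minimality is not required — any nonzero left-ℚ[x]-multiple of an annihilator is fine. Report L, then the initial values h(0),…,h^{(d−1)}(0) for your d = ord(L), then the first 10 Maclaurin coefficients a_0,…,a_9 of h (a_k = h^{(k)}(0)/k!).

f: a_k = 0, 16, 0, -128/3, 0, 512/15, 0, -4096/315, 0, 8192/2835, …
Change of var in L_f (x↦r) gives L₀.
Integrate: L := L₀·Dx.
L = (16 + 96·x + 192·x^2 + 128·x^3)·Dx - 2·Dx^2 + (1 + 2·x)·Dx^3  (order 3).
h: a_k = 0, 0, 8, 16/3, -32/3, -128/5, -704/45, 128/7, 12928/315, 11264/405, …
ICs: h(0) = 0, h′(0) = 0, h′′(0) = 16.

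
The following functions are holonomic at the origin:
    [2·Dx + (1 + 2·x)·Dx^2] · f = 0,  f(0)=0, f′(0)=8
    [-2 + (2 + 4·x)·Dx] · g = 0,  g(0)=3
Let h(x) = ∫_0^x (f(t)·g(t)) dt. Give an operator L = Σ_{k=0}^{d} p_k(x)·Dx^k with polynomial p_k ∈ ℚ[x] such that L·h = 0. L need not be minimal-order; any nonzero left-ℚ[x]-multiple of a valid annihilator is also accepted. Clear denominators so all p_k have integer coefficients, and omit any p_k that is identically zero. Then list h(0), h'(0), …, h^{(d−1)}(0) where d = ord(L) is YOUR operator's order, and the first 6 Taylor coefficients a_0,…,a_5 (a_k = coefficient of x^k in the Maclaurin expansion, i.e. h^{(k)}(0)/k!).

f: a_k = 0, 8, -8, 32/3, -16, 128/5, …
g: a_k = 3, 3, -3/2, 3/2, -15/8, 21/8, …
h₀=f·g: eliminate ⇒ L₀, order ≤ 2·1.
Integrate: L := L₀·Dx.
L = Dx + (1 + 4·x + 4·x^2)·Dx^3  (order 3).
h: a_k = 0, 0, 12, 0, -1, 8/5, …
ICs: h(0) = 0, h′(0) = 0, h′′(0) = 24.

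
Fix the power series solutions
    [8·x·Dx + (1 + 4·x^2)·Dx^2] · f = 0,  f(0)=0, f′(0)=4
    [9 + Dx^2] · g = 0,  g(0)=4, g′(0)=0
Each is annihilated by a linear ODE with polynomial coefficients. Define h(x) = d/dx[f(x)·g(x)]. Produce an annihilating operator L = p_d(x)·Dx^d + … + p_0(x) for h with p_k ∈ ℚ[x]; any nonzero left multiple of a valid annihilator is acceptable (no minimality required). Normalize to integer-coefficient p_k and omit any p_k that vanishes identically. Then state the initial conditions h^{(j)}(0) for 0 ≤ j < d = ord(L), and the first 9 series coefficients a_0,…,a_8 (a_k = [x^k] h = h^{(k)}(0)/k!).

f: a_k = 0, 4, 0, -16/3, 0, 64/5, 0, -256/7, 0, …
g: a_k = 4, 0, -18, 0, 27/2, 0, -81/20, 0, 729/1120, …
L₀ := L_f ⊗_s L_g (sym. prod.), ord ≤ 4.
h=h₀': d/dx-closure on L₀ ⇒ L.
L = (134325 + 1685016·x^2 + 9665136·x^4 + 17604864·x^6 + 22954752·x^8 + 28366848·x^10 + 26873856·x^12) + (77328·x + 1187136·x^3 + 5460480·x^5 + 10782720·x^7 + 14929920·x^9 + 11943936·x^11)·Dx + (17850 + 242160·x^2 + 1468896·x^4 + 3414528·x^6 + 5764608·x^8 + 7630848·x^10 + 5971968·x^12)·Dx^2 + (8592·x + 131904·x^3 + 606720·x^5 + 1198080·x^7 + 1658880·x^9 + 1327104·x^11)·Dx^3 + (325 + 6104·x^2 + 43888·x^4 + 162048·x^6 + 357120·x^8 + 497664·x^10 + 331776·x^12)·Dx^4  (order 4).
h: a_k = 16, 0, -280, 0, 1006, 0, -16271/5, 0, 3302209/280, …
ICs: h(0) = 16, h′(0) = 0, h′′(0) = -560, h′′′(0) = 0.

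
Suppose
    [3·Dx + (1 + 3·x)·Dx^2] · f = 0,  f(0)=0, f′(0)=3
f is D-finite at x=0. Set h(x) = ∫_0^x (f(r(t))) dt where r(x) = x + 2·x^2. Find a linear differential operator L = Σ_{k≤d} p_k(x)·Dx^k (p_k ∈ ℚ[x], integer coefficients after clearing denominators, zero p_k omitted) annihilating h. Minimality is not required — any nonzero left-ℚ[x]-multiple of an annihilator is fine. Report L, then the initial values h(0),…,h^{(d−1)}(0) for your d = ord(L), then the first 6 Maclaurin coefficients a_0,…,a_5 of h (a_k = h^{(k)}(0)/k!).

L = (-1 + 12·x + 24·x^2)·Dx^2 + (1 + 7·x + 18·x^2 + 24·x^3)·Dx^3  (order 3).
h: a_k = 0, 0, 3/2, 1/2, -9/4, 63/20, …
ICs: h(0) = 0, h′(0) = 0, h′′(0) = 3.

f: a_k = 0, 3, -9/2, 9, -81/4, 243/5, …
f∘r: x↦r, Dx↦Dx/r' in L_f ⇒ L₀.
Integrate: L := L₀·Dx.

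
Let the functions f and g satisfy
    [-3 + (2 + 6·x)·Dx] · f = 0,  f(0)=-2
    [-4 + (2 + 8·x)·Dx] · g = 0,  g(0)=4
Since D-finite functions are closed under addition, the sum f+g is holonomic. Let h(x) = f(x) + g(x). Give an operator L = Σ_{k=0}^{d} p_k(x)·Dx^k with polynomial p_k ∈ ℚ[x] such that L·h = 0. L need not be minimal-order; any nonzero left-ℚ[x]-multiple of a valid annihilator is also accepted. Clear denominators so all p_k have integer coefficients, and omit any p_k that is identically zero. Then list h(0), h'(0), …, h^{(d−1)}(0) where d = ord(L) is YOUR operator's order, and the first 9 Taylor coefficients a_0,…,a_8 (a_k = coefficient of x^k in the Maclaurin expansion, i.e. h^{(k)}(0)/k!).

L = -6 + (7 + 24·x)·Dx + (2 + 14·x + 24·x^2)·Dx^2  (order 2).
h: a_k = 2, 5, -23/4, 101/8, -2155/64, 12635/128, -156723/512, 1009173/1024, -53415219/16384, …
ICs: h(0) = 2, h′(0) = 5.

f: a_k = -2, -3, 9/4, -27/8, 405/64, -1701/128, 15309/512, -72171/1024, 2814669/16384, …
g: a_k = 4, 8, -8, 16, -40, 112, -336, 1056, -3432, …
h₀=f+g: left-lcm gives L₀, ord ≤ 2.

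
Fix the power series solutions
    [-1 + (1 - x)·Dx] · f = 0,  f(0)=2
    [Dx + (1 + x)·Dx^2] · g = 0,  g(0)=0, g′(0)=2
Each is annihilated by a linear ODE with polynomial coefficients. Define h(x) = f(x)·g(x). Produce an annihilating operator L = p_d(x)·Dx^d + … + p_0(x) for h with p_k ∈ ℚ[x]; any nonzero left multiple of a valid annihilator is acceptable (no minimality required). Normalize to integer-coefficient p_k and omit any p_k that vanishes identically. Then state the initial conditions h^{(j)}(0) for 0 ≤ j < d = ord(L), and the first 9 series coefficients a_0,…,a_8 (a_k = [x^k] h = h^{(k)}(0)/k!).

f: a_k = 2, 2, 2, 2, 2, 2, 2, 2, 2, …
g: a_k = 0, 2, -1, 2/3, -1/2, 2/5, -1/3, 2/7, -1/4, …
L₀ := L_f ⊗_s L_g (sym. prod.), ord ≤ 2.
L = 1 + (1 + 3·x)·Dx + (-1 + x^2)·Dx^2  (order 2).
h: a_k = 0, 4, 2, 10/3, 7/3, 47/15, 37/15, 319/105, 533/210, …
ICs: h(0) = 0, h′(0) = 4.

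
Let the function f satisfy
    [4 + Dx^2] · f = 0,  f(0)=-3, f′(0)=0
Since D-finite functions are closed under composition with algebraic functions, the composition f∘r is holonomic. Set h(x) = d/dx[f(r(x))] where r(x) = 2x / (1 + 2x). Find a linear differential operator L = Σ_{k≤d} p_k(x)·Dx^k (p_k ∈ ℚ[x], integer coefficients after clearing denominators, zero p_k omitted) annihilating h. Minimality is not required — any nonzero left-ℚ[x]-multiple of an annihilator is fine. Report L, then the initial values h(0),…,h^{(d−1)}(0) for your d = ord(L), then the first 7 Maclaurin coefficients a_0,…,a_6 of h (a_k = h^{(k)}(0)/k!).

f: a_k = -3, 0, 6, 0, -2, 0, 4/15, …
h₀=f(r): pull back L_f along r ⇒ L₀.
h₀' ⇒ L via d/dx closure of L₀.
L = (40 + 96·x + 96·x^2) + (12 + 72·x + 144·x^2 + 96·x^3)·Dx + (1 + 8·x + 24·x^2 + 32·x^3 + 16·x^4)·Dx^2  (order 2).
h: a_k = 0, 48, -288, 1024, -2560, 19712/5, 10752/5, …
ICs: h(0) = 0, h′(0) = 48.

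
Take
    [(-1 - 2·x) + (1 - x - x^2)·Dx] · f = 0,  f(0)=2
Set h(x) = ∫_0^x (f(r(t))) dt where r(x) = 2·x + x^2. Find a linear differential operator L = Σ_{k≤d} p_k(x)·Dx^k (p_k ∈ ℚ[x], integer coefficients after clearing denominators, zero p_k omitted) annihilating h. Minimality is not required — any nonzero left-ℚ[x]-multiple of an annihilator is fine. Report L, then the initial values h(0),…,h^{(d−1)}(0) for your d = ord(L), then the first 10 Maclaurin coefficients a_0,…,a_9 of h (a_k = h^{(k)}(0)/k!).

f: a_k = 2, 2, 4, 6, 10, 16, 26, 42, 68, 110, …
Change of var in L_f (x↦r) gives L₀.
h=∫₀ˣh₀: take L = L₀·Dx.
L = (2 + 10·x + 12·x^2 + 4·x^3)·Dx + (-1 + 2·x + 5·x^2 + 4·x^3 + x^4)·Dx^2  (order 2).
h: a_k = 0, 2, 2, 6, 16, 236/5, 434/3, 3190/7, 1466, 43114/9, …
ICs: h(0) = 0, h′(0) = 2.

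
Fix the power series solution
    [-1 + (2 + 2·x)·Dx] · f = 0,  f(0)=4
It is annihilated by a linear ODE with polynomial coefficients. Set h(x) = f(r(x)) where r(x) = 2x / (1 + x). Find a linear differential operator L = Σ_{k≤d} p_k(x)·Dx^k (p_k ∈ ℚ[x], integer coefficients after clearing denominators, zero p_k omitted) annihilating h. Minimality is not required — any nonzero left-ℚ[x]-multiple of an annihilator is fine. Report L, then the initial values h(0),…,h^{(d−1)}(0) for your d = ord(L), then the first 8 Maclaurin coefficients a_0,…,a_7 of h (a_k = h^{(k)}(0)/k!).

f: a_k = 4, 2, -1/2, 1/4, -5/32, 7/64, -21/256, 33/512, …
f∘r: x↦r, Dx↦Dx/r' in L_f ⇒ L₀.
L = -1 + (1 + 4·x + 3·x^2)·Dx  (order 1).
h: a_k = 4, 4, -6, 10, -37/2, 75/2, -327/4, 753/4, …
ICs: h(0) = 4.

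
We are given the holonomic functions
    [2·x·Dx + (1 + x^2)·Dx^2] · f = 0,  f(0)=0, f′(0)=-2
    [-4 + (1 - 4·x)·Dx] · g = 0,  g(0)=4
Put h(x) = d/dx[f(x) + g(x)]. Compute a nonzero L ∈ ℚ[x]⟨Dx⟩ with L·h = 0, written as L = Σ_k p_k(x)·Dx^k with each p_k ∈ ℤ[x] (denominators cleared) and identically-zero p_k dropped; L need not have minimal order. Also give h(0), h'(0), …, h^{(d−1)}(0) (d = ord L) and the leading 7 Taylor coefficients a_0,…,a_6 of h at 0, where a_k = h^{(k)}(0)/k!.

L = (8 - 128·x - 24·x^2) + (-49 + 8·x - 109·x^2 - 24·x^3)·Dx + (4 - 15·x - 15·x^3 - 4·x^4)·Dx^2  (order 2).
h: a_k = 14, 128, 770, 4096, 20478, 98304, 458754, …
ICs: h(0) = 14, h′(0) = 128.

f: a_k = 0, -2, 0, 2/3, 0, -2/5, 0, …
g: a_k = 4, 16, 64, 256, 1024, 4096, 16384, …
h₀=f+g: left-lcm gives L₀, ord ≤ 3.
h=h₀': d/dx-closure on L₀ ⇒ L.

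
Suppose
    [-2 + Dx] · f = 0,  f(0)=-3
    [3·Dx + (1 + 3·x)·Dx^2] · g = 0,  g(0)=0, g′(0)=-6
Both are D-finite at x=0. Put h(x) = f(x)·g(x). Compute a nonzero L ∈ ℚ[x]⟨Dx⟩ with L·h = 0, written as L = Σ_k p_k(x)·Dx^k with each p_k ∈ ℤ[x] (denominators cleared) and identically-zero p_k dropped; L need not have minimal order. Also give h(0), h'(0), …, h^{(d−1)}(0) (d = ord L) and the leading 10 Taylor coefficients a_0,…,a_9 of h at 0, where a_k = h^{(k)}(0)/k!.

L = (-2 + 12·x) + (-1 - 12·x)·Dx + (1 + 3·x)·Dx^2  (order 2).
h: a_k = 0, 18, 9, 36, -87/2, 663/5, -330, 30386/35, -46187/20, 435671/70, …
ICs: h(0) = 0, h′(0) = 18.

f: a_k = -3, -6, -6, -4, -2, -4/5, -4/15, -8/105, -2/105, -4/945, …
g: a_k = 0, -6, 9, -18, 81/2, -486/5, 243, -4374/7, 6561/4, -4374, …
L₀ := L_f ⊗_s L_g (sym. prod.), ord ≤ 2.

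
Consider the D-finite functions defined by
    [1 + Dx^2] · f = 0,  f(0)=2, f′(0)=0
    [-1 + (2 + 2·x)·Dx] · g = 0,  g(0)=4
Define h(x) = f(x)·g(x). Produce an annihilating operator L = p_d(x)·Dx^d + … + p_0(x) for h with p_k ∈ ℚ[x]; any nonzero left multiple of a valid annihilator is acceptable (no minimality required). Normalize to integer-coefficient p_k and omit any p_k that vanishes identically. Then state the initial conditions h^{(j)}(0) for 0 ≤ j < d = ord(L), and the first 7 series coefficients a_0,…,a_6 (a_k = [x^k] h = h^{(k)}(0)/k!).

L = (7 + 8·x + 4·x^2) + (-4 - 4·x)·Dx + (4 + 8·x + 4·x^2)·Dx^2  (order 2).
h: a_k = 8, 4, -5, -3/2, 25/48, 13/96, -349/5760, …
ICs: h(0) = 8, h′(0) = 4.

f: a_k = 2, 0, -1, 0, 1/12, 0, -1/360, …
g: a_k = 4, 2, -1/2, 1/4, -5/32, 7/64, -21/256, …
h₀=f·g: eliminate ⇒ L₀, order ≤ 2·1.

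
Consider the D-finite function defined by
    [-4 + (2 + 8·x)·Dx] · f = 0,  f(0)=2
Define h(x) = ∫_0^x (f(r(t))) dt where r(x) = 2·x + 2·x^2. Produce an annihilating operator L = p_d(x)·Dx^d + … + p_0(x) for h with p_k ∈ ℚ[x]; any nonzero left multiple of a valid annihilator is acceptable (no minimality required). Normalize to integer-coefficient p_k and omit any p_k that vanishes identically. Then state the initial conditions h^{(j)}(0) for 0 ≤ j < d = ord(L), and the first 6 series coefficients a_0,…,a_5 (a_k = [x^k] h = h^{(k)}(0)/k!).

f: a_k = 2, 4, -4, 8, -20, 56, …
f∘r: x↦r, Dx↦Dx/r' in L_f ⇒ L₀.
∫: right-multiply L₀ by Dx.
L = (-4 - 8·x)·Dx + (1 + 8·x + 8·x^2)·Dx^2  (order 2).
h: a_k = 0, 2, 4, -8/3, 8, -144/5, …
ICs: h(0) = 0, h′(0) = 2.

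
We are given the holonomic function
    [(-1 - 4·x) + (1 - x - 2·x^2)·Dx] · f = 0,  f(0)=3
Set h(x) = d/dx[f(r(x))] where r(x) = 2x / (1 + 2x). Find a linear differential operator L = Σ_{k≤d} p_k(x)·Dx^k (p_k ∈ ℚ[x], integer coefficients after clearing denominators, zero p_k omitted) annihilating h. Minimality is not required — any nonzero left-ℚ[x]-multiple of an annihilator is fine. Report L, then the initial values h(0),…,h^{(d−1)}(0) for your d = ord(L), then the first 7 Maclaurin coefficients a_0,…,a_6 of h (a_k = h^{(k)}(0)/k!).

f: a_k = 3, 3, 9, 15, 33, 63, 129, …
Change of var in L_f (x↦r) gives L₀.
Derive L from L₀ (diff closure).
L = (8 + 48·x + 288·x^2 + 320·x^3) + (-1 - 14·x - 36·x^2 + 56·x^3 + 160·x^4)·Dx  (order 1).
h: a_k = 6, 48, 0, 768, -1920, 13824, -53760, …
ICs: h(0) = 6.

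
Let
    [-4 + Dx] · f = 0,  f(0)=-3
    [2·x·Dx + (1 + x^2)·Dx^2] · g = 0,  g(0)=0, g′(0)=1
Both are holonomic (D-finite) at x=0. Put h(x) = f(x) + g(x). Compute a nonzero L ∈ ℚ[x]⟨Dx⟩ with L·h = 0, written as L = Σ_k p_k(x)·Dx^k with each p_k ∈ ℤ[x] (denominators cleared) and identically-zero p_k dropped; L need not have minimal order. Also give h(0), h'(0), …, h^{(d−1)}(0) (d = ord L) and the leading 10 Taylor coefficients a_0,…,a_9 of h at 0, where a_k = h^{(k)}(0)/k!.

L = (4 - 16·x - 12·x^2 - 16·x^3)·Dx + (-9 - 13·x^2 - 8·x^4)·Dx^2 + (2 + x + 4·x^2 + x^3 + 2·x^4)·Dx^3  (order 3).
h: a_k = -3, -11, -24, -97/3, -32, -127/5, -256/15, -1039/105, -512/105, -1943/945, …
ICs: h(0) = -3, h′(0) = -11, h′′(0) = -48.

f: a_k = -3, -12, -24, -32, -32, -128/5, -256/15, -1024/105, -512/105, -2048/945, …
g: a_k = 0, 1, 0, -1/3, 0, 1/5, 0, -1/7, 0, 1/9, …
Sum ⇒ L₀ = lclm(L_f,L_g) in ℚ(x)⟨Dx⟩.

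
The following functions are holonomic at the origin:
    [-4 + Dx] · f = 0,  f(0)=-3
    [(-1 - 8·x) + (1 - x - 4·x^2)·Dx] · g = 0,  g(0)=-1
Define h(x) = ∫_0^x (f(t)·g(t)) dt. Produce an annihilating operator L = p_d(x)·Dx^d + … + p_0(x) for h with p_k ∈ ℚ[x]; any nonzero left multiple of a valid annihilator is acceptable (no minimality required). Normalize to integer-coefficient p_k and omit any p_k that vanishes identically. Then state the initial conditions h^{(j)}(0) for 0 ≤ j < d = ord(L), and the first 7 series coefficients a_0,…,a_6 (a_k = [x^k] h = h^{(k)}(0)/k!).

f: a_k = -3, -12, -24, -32, -32, -128/5, -256/15, …
g: a_k = -1, -1, -5, -9, -29, -65, -181, …
Product ⇒ symmetric product L₀, ord ≤ 1.
h=∫₀ˣh₀: take L = L₀·Dx.
L = (5 + 4·x - 16·x^2)·Dx + (-1 + x + 4·x^2)·Dx^2  (order 2).
h: a_k = 0, 3, 15/2, 17, 143/4, 379/5, 4883/30, …
ICs: h(0) = 0, h′(0) = 3.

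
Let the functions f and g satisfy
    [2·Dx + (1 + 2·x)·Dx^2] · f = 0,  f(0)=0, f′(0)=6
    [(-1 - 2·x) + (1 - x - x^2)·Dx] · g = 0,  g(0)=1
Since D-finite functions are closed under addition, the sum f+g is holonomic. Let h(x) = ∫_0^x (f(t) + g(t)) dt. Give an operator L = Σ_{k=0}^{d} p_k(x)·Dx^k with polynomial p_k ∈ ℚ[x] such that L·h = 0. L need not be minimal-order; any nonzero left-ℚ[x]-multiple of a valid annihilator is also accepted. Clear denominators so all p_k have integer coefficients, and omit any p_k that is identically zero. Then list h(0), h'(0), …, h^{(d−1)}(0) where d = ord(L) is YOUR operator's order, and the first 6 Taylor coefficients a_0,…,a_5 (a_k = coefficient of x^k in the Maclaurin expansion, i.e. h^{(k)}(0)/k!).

L = (-34 - 92·x - 116·x^2 - 48·x^3 - 24·x^4)·Dx^2 + (-5 - 60·x - 170·x^2 - 180·x^3 - 100·x^4 - 40·x^5)·Dx^3 + (3 + 11·x + 5·x^2 - 20·x^3 - 30·x^4 - 24·x^5 - 8·x^6)·Dx^4  (order 4).
h: a_k = 0, 1, 7/2, -4/3, 11/4, -7/5, …
ICs: h(0) = 0, h′(0) = 1, h′′(0) = 7, h′′′(0) = -8.

f: a_k = 0, 6, -6, 8, -12, 96/5, …
g: a_k = 1, 1, 2, 3, 5, 8, …
L₀ := lclm(L_f,L_g); ord L₀ ≤ 2+1.
Integrate: L := L₀·Dx.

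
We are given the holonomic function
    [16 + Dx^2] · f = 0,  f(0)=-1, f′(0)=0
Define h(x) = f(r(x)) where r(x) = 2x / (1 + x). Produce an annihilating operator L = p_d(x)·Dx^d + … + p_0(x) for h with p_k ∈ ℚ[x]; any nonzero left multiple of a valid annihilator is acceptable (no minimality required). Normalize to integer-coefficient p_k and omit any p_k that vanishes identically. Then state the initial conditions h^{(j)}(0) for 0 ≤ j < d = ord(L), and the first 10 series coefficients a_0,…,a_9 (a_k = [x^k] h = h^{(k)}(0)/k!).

L = 64 + (2 + 6·x + 6·x^2 + 2·x^3)·Dx + (1 + 4·x + 6·x^2 + 4·x^3 + x^4)·Dx^2  (order 2).
h: a_k = -1, 0, 32, -64, -224/3, 1664/3, -53216/45, 5184/5, 466336/315, -2444032/315, …
ICs: h(0) = -1, h′(0) = 0.

f: a_k = -1, 0, 8, 0, -32/3, 0, 256/45, 0, -512/315, 0, …
Change of var in L_f (x↦r) gives L₀.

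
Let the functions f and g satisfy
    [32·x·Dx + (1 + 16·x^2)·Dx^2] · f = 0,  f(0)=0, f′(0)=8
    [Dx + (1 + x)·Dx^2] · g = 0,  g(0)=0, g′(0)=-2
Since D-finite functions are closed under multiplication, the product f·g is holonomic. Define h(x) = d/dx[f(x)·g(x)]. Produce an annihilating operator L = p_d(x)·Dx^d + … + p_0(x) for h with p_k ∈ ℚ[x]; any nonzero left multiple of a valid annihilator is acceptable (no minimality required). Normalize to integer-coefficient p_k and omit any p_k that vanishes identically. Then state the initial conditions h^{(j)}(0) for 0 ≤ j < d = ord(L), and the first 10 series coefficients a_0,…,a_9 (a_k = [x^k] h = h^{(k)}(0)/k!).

f: a_k = 0, 8, 0, -128/3, 0, 2048/5, 0, -32768/7, 0, 524288/9, …
g: a_k = 0, -2, 1, -2/3, 1/2, -2/5, 1/3, -2/7, 1/4, -2/9, …
Product ⇒ symmetric product L₀, ord ≤ 4.
h=h₀': d/dx-closure on L₀ ⇒ L.
L = (4224 + 8384·x + 204800·x^2 + 531456·x^3 + 491520·x^4 + 212992·x^5 + 262144·x^7) + (4098 + 28864·x + 258368·x^2 + 1045504·x^3 + 1798144·x^4 + 1523712·x^5 + 573440·x^6 + 786432·x^7 + 917504·x^8)·Dx + (132 + 8644·x + 37632·x^2 + 196032·x^3 + 614400·x^4 + 955392·x^5 + 786432·x^6 + 540672·x^7 + 786432·x^8 + 524288·x^9)·Dx^2 + (65 + 258·x + 2497·x^2 + 8576·x^3 + 30336·x^4 + 76800·x^5 + 118272·x^6 + 98304·x^7 + 98304·x^8 + 131072·x^9 + 65536·x^10)·Dx^3  (order 3).
h: a_k = 0, -32, 24, 320, -580/3, -71456/15, 41048/15, 72832, -1413898/35, -357654496/315, …
ICs: h(0) = 0, h′(0) = -32, h′′(0) = 48.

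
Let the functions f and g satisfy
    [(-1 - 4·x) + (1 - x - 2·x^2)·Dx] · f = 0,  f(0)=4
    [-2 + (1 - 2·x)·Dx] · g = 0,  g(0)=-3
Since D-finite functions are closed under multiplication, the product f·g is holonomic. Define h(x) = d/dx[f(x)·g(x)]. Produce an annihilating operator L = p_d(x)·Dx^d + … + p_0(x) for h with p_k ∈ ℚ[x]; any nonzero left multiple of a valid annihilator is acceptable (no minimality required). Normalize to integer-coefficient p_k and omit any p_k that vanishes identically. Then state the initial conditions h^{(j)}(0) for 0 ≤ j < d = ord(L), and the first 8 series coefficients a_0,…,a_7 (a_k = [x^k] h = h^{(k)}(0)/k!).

f: a_k = 4, 4, 12, 20, 44, 84, 172, 340, …
g: a_k = -3, -6, -12, -24, -48, -96, -192, -384, …
L₀ := L_f ⊗_s L_g (sym. prod.), ord ≤ 1.
Differentiate: ansatz ord ≤ ord L₀ ⇒ L.
L = (6 + 16·x + 16·x^2) + (-1 - x + 4·x^2 + 4·x^3)·Dx  (order 1).
h: a_k = -36, -216, -828, -2736, -8100, -22536, -59724, -152928, …
ICs: h(0) = -36.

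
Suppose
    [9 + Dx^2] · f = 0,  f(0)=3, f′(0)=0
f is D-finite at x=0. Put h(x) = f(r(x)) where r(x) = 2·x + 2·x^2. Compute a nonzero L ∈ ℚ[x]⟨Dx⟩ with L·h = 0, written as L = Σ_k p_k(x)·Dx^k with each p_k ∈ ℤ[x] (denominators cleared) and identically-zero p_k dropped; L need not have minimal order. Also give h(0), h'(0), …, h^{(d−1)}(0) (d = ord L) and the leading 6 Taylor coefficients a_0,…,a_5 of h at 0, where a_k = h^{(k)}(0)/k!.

L = (36 + 216·x + 432·x^2 + 288·x^3) - 2·Dx + (1 + 2·x)·Dx^2  (order 2).
h: a_k = 3, 0, -54, -108, 108, 648, …
ICs: h(0) = 3, h′(0) = 0.

f: a_k = 3, 0, -27/2, 0, 81/8, 0, …
Change of var in L_f (x↦r) gives L₀.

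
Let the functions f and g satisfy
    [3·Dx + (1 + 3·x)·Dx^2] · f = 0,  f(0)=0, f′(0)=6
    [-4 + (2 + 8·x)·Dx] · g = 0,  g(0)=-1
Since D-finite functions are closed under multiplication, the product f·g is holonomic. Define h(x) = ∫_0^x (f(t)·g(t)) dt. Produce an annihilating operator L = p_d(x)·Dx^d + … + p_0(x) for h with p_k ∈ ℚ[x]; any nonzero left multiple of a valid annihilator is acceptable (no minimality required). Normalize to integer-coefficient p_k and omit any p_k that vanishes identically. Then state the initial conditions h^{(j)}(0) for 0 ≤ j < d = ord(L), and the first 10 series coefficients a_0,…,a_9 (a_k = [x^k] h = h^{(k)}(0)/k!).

f: a_k = 0, 6, -9, 18, -81/2, 486/5, -243, 4374/7, -6561/4, 4374, …
g: a_k = -1, -2, 2, -4, 10, -28, 84, -264, 858, -2860, …
Product ⇒ symmetric product L₀, ord ≤ 2.
h=∫₀ˣh₀: take L = L₀·Dx.
L = (6 + 12·x)·Dx + (-1 - 4·x)·Dx^2 + (1 + 11·x + 40·x^2 + 48·x^3)·Dx^3  (order 3).
h: a_k = 0, 0, -3, -1, 3, -15/2, 193/10, -1812/35, 20187/140, -58073/140, …
ICs: h(0) = 0, h′(0) = 0, h′′(0) = -6.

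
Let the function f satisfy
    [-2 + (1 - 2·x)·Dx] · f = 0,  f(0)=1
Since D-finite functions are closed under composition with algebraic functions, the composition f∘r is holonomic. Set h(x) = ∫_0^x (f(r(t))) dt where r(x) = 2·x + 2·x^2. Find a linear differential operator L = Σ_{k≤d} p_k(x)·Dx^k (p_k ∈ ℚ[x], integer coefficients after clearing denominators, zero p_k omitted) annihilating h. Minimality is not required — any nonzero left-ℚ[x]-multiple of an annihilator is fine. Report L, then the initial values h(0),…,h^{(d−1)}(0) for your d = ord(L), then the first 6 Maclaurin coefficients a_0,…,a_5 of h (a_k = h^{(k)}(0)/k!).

L = (4 + 8·x)·Dx + (-1 + 4·x + 4·x^2)·Dx^2  (order 2).
h: a_k = 0, 1, 2, 20/3, 24, 464/5, …
ICs: h(0) = 0, h′(0) = 1.

f: a_k = 1, 2, 4, 8, 16, 32, …
f∘r: x↦r, Dx↦Dx/r' in L_f ⇒ L₀.
h=∫h₀ ⇒ L = L₀·Dx.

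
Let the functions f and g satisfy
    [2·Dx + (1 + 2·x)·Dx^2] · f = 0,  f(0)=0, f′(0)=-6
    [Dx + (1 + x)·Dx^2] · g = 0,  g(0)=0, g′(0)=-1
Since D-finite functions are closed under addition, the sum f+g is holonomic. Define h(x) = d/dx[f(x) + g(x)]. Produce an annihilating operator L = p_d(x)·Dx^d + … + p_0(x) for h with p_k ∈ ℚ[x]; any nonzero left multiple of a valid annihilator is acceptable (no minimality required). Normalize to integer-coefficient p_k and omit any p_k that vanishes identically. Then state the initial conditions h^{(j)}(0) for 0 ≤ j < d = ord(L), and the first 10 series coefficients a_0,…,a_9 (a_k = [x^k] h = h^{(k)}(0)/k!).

f: a_k = 0, -6, 6, -8, 12, -96/5, 32, -384/7, 96, -512/3, …
g: a_k = 0, -1, 1/2, -1/3, 1/4, -1/5, 1/6, -1/7, 1/8, -1/9, …
h₀=f+g: left-lcm gives L₀, ord ≤ 4.
Derive L from L₀ (diff closure).
L = 4 + (6 + 8·x)·Dx + (1 + 3·x + 2·x^2)·Dx^2  (order 2).
h: a_k = -7, 13, -25, 49, -97, 193, -385, 769, -1537, 3073, …
ICs: h(0) = -7, h′(0) = 13.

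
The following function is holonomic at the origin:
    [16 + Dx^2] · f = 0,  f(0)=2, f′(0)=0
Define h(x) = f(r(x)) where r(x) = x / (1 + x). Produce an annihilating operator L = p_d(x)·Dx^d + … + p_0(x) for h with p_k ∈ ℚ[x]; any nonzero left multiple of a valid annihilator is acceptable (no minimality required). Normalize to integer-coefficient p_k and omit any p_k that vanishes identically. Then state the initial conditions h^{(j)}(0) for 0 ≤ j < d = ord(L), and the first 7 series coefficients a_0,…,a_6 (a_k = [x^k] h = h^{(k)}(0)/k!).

f: a_k = 2, 0, -16, 0, 64/3, 0, -512/45, …
f∘r: x↦r, Dx↦Dx/r' in L_f ⇒ L₀.
L = 16 + (2 + 6·x + 6·x^2 + 2·x^3)·Dx + (1 + 4·x + 6·x^2 + 4·x^3 + x^4)·Dx^2  (order 2).
h: a_k = 2, 0, -16, 32, -80/3, -64/3, 5488/45, …
ICs: h(0) = 2, h′(0) = 0.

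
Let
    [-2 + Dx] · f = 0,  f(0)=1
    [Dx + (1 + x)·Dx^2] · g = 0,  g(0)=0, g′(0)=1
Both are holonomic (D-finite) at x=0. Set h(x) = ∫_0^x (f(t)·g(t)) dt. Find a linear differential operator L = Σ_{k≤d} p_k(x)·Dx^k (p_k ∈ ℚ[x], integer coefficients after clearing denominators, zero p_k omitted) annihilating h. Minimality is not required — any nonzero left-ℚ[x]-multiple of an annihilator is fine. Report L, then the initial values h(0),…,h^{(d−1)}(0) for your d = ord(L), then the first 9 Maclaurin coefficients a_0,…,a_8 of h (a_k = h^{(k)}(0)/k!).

f: a_k = 1, 2, 2, 4/3, 2/3, 4/15, 4/45, 8/315, 2/315, …
g: a_k = 0, 1, -1/2, 1/3, -1/4, 1/5, -1/6, 1/7, -1/8, …
L₀ := L_f ⊗_s L_g (sym. prod.), ord ≤ 2.
h=∫h₀ ⇒ L = L₀·Dx.
L = (2 + 4·x)·Dx + (-3 - 4·x)·Dx^2 + (1 + x)·Dx^3  (order 3).
h: a_k = 0, 0, 1/2, 1/2, 1/3, 3/20, 11/180, 1/63, 17/2520, …
ICs: h(0) = 0, h′(0) = 0, h′′(0) = 1.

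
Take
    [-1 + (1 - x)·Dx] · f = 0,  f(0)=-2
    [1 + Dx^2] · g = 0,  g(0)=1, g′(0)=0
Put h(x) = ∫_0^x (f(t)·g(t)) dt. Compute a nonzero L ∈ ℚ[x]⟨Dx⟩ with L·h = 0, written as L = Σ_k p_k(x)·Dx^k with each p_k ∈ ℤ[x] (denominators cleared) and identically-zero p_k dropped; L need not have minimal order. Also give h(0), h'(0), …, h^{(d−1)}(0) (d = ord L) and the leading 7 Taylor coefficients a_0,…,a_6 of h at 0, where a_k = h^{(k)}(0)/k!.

L = (-1 + x)·Dx + 2·Dx^2 + (-1 + x)·Dx^3  (order 3).
h: a_k = 0, -2, -1, -1/3, -1/4, -13/60, -13/72, …
ICs: h(0) = 0, h′(0) = -2, h′′(0) = -2.

f: a_k = -2, -2, -2, -2, -2, -2, -2, …
g: a_k = 1, 0, -1/2, 0, 1/24, 0, -1/720, …
h₀=f·g: eliminate ⇒ L₀, order ≤ 1·2.
h=∫h₀ ⇒ L = L₀·Dx.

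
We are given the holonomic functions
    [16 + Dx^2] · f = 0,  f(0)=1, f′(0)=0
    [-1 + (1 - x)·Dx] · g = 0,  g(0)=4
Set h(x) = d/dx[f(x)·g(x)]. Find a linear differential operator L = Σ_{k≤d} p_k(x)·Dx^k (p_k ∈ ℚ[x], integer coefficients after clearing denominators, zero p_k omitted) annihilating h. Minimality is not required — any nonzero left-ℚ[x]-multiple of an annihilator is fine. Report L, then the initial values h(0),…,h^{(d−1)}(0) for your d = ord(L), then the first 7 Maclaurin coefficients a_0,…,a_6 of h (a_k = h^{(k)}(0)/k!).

L = (14 - 32·x + 16·x^2) + (-2 + 2·x)·Dx + (1 - 2·x + x^2)·Dx^2  (order 2).
h: a_k = 4, -56, -84, 176/3, 220/3, -728/15, -2548/45, …
ICs: h(0) = 4, h′(0) = -56.

f: a_k = 1, 0, -8, 0, 32/3, 0, -256/45, …
g: a_k = 4, 4, 4, 4, 4, 4, 4, …
L₀ := L_f ⊗_s L_g (sym. prod.), ord ≤ 2.
h₀' ⇒ L via d/dx closure of L₀.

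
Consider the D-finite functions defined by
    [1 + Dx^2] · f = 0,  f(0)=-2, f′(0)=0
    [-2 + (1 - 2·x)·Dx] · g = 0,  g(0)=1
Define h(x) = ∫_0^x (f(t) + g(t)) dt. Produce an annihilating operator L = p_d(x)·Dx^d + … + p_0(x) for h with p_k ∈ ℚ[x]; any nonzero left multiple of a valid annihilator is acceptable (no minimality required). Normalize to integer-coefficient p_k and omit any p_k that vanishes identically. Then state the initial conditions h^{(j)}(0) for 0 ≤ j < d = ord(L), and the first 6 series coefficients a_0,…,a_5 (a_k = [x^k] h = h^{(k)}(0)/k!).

L = (-50 + 8·x - 8·x^2)·Dx + (9 - 22·x + 12·x^2 - 8·x^3)·Dx^2 + (-50 + 8·x - 8·x^2)·Dx^3 + (9 - 22·x + 12·x^2 - 8·x^3)·Dx^4  (order 4).
h: a_k = 0, -1, 1, 5/3, 2, 191/60, …
ICs: h(0) = 0, h′(0) = -1, h′′(0) = 2, h′′′(0) = 10.

f: a_k = -2, 0, 1, 0, -1/12, 0, …
g: a_k = 1, 2, 4, 8, 16, 32, …
f+g: L₀ = lclm(L_f,L_g), ord ≤ 2+1.
Integrate: L := L₀·Dx.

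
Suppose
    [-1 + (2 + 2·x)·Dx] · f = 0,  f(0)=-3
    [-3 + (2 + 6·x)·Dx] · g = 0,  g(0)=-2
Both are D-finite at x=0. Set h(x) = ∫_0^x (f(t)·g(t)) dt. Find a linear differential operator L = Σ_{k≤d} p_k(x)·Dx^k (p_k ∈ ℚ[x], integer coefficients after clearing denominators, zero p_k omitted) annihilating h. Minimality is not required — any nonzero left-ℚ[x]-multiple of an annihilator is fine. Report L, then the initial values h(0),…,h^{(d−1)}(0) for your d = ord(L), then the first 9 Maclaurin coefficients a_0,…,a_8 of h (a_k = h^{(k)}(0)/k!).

f: a_k = -3, -3/2, 3/8, -3/16, 15/128, -21/256, 63/1024, -99/2048, 1287/32768, …
g: a_k = -2, -3, 9/4, -27/8, 405/64, -1701/128, 15309/512, -72171/1024, 2814669/16384, …
f·g: L₀ = L_f ⊗_s L_g, ord ≤ 1·1.
h=∫₀ˣh₀: take L = L₀·Dx.
L = (-2 - 3·x)·Dx + (1 + 4·x + 3·x^2)·Dx^2  (order 2).
h: a_k = 0, 6, 6, -1, 3/2, -51/20, 19/4, -531/56, 639/32, …
ICs: h(0) = 0, h′(0) = 6.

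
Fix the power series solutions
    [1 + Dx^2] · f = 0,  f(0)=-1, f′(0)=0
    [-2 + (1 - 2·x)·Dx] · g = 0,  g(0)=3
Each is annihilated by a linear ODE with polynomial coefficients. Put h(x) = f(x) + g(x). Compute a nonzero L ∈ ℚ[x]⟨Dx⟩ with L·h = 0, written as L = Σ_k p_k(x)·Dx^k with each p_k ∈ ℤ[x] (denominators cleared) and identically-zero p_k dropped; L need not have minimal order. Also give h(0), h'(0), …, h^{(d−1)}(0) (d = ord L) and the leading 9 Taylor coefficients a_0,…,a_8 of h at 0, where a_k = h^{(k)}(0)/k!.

f: a_k = -1, 0, 1/2, 0, -1/24, 0, 1/720, 0, -1/40320, …
g: a_k = 3, 6, 12, 24, 48, 96, 192, 384, 768, …
h₀=f+g: left-lcm gives L₀, ord ≤ 3.
L = (-50 + 8·x - 8·x^2) + (9 - 22·x + 12·x^2 - 8·x^3)·Dx + (-50 + 8·x - 8·x^2)·Dx^2 + (9 - 22·x + 12·x^2 - 8·x^3)·Dx^3  (order 3).
h: a_k = 2, 6, 25/2, 24, 1151/24, 96, 138241/720, 384, 30965759/40320, …
ICs: h(0) = 2, h′(0) = 6, h′′(0) = 25.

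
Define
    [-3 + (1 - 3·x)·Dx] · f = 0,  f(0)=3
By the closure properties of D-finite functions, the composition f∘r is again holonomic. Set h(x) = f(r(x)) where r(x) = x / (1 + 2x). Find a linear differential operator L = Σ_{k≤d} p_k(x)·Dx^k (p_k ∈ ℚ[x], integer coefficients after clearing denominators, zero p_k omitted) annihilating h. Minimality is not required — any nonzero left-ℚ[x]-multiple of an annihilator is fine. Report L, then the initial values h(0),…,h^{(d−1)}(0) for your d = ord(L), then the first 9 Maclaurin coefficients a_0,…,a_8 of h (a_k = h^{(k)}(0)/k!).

L = 3 + (-1 - x + 2·x^2)·Dx  (order 1).
h: a_k = 3, 9, 9, 9, 9, 9, 9, 9, 9, …
ICs: h(0) = 3.

f: a_k = 3, 9, 27, 81, 243, 729, 2187, 6561, 19683, …
f∘r: x↦r, Dx↦Dx/r' in L_f ⇒ L₀.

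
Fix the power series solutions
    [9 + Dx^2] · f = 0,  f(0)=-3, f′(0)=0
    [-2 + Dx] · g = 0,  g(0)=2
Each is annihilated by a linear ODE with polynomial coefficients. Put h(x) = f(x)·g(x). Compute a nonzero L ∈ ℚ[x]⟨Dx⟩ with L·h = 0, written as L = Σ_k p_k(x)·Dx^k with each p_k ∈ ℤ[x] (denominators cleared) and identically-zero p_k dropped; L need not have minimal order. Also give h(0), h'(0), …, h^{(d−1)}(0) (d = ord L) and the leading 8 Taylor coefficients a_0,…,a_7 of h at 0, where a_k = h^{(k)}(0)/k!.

L = 13 - 4·Dx + Dx^2  (order 2).
h: a_k = -6, -12, 15, 46, 119/4, -61/10, -407/24, -3277/420, …
ICs: h(0) = -6, h′(0) = -12.

f: a_k = -3, 0, 27/2, 0, -81/8, 0, 243/80, 0, …
g: a_k = 2, 4, 4, 8/3, 4/3, 8/15, 8/45, 16/315, …
L₀ := L_f ⊗_s L_g (sym. prod.), ord ≤ 2.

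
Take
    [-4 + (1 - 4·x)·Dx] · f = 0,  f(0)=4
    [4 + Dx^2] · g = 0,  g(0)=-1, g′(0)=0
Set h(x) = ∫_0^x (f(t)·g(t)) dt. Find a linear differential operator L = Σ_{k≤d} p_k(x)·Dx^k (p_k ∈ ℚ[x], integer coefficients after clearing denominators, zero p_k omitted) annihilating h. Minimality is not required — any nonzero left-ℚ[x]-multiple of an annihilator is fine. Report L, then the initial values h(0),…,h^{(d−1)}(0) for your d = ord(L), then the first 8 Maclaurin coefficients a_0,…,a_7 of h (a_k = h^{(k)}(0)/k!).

f: a_k = 4, 16, 64, 256, 1024, 4096, 16384, 65536, …
g: a_k = -1, 0, 2, 0, -2/3, 0, 4/45, 0, …
Product ⇒ symmetric product L₀, ord ≤ 2.
h=∫₀ˣh₀: take L = L₀·Dx.
L = (-4 + 16·x)·Dx + 8·Dx^2 + (-1 + 4·x)·Dx^3  (order 3).
h: a_k = 0, -4, -8, -56/3, -56, -2696/15, -5392/9, -92432/45, …
ICs: h(0) = 0, h′(0) = -4, h′′(0) = -16.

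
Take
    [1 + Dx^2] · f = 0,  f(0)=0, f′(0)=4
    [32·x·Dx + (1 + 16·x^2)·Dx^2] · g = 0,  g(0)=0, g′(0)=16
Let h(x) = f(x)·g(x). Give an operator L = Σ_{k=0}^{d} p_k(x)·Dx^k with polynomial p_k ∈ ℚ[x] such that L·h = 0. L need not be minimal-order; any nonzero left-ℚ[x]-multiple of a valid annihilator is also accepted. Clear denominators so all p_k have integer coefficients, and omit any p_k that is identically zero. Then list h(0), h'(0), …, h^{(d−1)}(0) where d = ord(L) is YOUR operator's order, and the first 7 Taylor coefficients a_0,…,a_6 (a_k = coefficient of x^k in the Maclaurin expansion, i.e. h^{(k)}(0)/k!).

L = (1105 + 51776·x^2 + 22016·x^4 + 16384·x^6 + 65536·x^8) + (2112·x + 35840·x^3 + 49152·x^5 + 262144·x^7)·Dx + (1122 + 52352·x^2 + 27648·x^4 + 32768·x^6 + 131072·x^8)·Dx^2 + (2112·x + 35840·x^3 + 49152·x^5 + 262144·x^7)·Dx^3 + (17 + 576·x^2 + 5632·x^4 + 16384·x^6 + 65536·x^8)·Dx^4  (order 4).
h: a_k = 0, 0, 64, 0, -352, 0, 30008/9, …
ICs: h(0) = 0, h′(0) = 0, h′′(0) = 128, h′′′(0) = 0.

f: a_k = 0, 4, 0, -2/3, 0, 1/30, 0, …
g: a_k = 0, 16, 0, -256/3, 0, 4096/5, 0, …
Sym-product of L_f,L_g gives L₀ (≤ ord 4).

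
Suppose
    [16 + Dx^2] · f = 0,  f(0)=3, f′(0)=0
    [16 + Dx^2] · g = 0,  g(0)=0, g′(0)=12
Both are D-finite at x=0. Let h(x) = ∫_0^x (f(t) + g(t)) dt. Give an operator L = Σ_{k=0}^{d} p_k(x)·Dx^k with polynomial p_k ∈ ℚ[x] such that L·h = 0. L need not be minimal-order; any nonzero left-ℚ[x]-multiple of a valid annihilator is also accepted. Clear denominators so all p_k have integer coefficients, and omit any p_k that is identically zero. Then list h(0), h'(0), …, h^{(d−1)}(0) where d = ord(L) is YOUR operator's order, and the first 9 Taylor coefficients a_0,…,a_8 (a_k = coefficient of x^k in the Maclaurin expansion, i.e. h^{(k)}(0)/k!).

f: a_k = 3, 0, -24, 0, 32, 0, -256/15, 0, 512/105, …
g: a_k = 0, 12, 0, -32, 0, 128/5, 0, -1024/105, 0, …
f+g: L₀ = lclm(L_f,L_g), ord ≤ 2+2.
Integrate: L := L₀·Dx.
L = 16·Dx + Dx^3  (order 3).
h: a_k = 0, 3, 6, -8, -8, 32/5, 64/15, -256/105, -128/105, …
ICs: h(0) = 0, h′(0) = 3, h′′(0) = 12.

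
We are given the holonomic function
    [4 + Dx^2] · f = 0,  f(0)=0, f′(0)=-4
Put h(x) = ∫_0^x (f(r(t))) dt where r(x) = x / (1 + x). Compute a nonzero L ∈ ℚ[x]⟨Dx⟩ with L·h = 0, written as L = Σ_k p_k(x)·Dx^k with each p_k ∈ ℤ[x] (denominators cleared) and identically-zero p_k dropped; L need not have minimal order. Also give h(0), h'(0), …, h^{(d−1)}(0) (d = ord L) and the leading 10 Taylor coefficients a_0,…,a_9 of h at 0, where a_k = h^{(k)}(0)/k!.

f: a_k = 0, -4, 0, 8/3, 0, -8/15, 0, 16/315, 0, -8/2835, …
h₀=f(r): pull back L_f along r ⇒ L₀.
h=∫h₀ ⇒ L = L₀·Dx.
L = 4·Dx + (2 + 6·x + 6·x^2 + 2·x^3)·Dx^2 + (1 + 4·x + 6·x^2 + 4·x^3 + x^4)·Dx^3  (order 3).
h: a_k = 0, 0, -2, 4/3, -1/3, -4/5, 86/45, -20/7, 2209/630, -1516/405, …
ICs: h(0) = 0, h′(0) = 0, h′′(0) = -4.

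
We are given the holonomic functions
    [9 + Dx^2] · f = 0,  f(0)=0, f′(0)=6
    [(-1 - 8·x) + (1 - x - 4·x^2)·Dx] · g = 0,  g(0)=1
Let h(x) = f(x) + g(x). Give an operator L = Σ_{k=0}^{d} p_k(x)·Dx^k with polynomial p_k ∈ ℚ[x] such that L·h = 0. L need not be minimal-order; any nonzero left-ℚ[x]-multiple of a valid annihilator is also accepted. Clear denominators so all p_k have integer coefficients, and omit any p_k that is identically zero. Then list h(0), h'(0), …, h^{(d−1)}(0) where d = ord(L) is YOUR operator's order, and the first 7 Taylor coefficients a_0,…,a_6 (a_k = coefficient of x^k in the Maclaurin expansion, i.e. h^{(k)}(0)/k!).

L = (-567 - 4806·x - 3321·x^2 - 9936·x^3 - 6480·x^4 - 10368·x^5) + (171 - 117·x - 441·x^2 + 135·x^3 - 540·x^4 - 3888·x^5 - 5184·x^6)·Dx + (-63 - 534·x - 369·x^2 - 1104·x^3 - 720·x^4 - 1152·x^5)·Dx^2 + (19 - 13·x - 49·x^2 + 15·x^3 - 60·x^4 - 432·x^5 - 576·x^6)·Dx^3  (order 3).
h: a_k = 1, 7, 5, 0, 29, 1381/20, 181, …
ICs: h(0) = 1, h′(0) = 7, h′′(0) = 10.

f: a_k = 0, 6, 0, -9, 0, 81/20, 0, …
g: a_k = 1, 1, 5, 9, 29, 65, 181, …
Weyl lclm of L_f,L_g ⇒ L₀ (ord ≤ 3).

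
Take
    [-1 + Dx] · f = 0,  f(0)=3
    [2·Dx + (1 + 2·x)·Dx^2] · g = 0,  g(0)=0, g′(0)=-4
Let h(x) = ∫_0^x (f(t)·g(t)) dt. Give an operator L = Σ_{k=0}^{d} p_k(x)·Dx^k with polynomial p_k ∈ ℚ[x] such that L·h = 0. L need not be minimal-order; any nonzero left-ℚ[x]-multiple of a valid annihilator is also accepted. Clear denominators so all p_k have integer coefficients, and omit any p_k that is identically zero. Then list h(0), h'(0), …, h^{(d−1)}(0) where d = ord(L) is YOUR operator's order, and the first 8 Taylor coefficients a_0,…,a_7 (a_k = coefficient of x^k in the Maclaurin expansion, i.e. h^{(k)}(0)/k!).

f: a_k = 3, 3, 3/2, 1/2, 1/8, 1/40, 1/240, 1/1680, …
g: a_k = 0, -4, 4, -16/3, 8, -64/5, 64/3, -256/7, …
L₀ := L_f ⊗_s L_g (sym. prod.), ord ≤ 2.
h=∫h₀ ⇒ L = L₀·Dx.
L = (-1 + 2·x)·Dx - 4·x·Dx^2 + (1 + 2·x)·Dx^3  (order 3).
h: a_k = 0, 0, -6, 0, -5/2, 12/5, -209/60, 106/21, …
ICs: h(0) = 0, h′(0) = 0, h′′(0) = -12.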